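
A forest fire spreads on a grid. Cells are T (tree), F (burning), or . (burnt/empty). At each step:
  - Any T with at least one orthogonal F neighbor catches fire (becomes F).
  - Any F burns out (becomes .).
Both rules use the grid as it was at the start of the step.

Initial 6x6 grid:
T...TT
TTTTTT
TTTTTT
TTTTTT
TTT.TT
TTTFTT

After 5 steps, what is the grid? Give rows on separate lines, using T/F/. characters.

Step 1: 2 trees catch fire, 1 burn out
  T...TT
  TTTTTT
  TTTTTT
  TTTTTT
  TTT.TT
  TTF.FT
Step 2: 4 trees catch fire, 2 burn out
  T...TT
  TTTTTT
  TTTTTT
  TTTTTT
  TTF.FT
  TF...F
Step 3: 5 trees catch fire, 4 burn out
  T...TT
  TTTTTT
  TTTTTT
  TTFTFT
  TF...F
  F.....
Step 4: 6 trees catch fire, 5 burn out
  T...TT
  TTTTTT
  TTFTFT
  TF.F.F
  F.....
  ......
Step 5: 6 trees catch fire, 6 burn out
  T...TT
  TTFTFT
  TF.F.F
  F.....
  ......
  ......

T...TT
TTFTFT
TF.F.F
F.....
......
......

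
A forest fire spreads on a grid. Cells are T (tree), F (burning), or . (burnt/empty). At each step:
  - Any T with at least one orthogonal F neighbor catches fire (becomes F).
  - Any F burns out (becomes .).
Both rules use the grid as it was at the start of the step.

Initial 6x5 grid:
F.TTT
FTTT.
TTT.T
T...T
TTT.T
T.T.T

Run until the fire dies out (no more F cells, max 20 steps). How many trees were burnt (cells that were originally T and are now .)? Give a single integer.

Answer: 15

Derivation:
Step 1: +2 fires, +2 burnt (F count now 2)
Step 2: +3 fires, +2 burnt (F count now 3)
Step 3: +4 fires, +3 burnt (F count now 4)
Step 4: +3 fires, +4 burnt (F count now 3)
Step 5: +2 fires, +3 burnt (F count now 2)
Step 6: +1 fires, +2 burnt (F count now 1)
Step 7: +0 fires, +1 burnt (F count now 0)
Fire out after step 7
Initially T: 19, now '.': 26
Total burnt (originally-T cells now '.'): 15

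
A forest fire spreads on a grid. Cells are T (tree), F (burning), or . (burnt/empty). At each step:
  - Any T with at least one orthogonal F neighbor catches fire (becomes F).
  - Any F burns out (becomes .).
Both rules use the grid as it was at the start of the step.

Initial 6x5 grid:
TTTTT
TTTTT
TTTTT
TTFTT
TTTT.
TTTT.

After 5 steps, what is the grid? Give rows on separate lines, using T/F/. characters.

Step 1: 4 trees catch fire, 1 burn out
  TTTTT
  TTTTT
  TTFTT
  TF.FT
  TTFT.
  TTTT.
Step 2: 8 trees catch fire, 4 burn out
  TTTTT
  TTFTT
  TF.FT
  F...F
  TF.F.
  TTFT.
Step 3: 8 trees catch fire, 8 burn out
  TTFTT
  TF.FT
  F...F
  .....
  F....
  TF.F.
Step 4: 5 trees catch fire, 8 burn out
  TF.FT
  F...F
  .....
  .....
  .....
  F....
Step 5: 2 trees catch fire, 5 burn out
  F...F
  .....
  .....
  .....
  .....
  .....

F...F
.....
.....
.....
.....
.....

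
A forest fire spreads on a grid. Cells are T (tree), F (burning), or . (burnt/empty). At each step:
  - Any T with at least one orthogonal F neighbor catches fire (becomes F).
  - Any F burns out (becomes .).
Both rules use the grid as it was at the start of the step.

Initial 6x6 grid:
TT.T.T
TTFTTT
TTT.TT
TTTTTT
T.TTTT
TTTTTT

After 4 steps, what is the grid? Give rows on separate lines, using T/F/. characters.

Step 1: 3 trees catch fire, 1 burn out
  TT.T.T
  TF.FTT
  TTF.TT
  TTTTTT
  T.TTTT
  TTTTTT
Step 2: 6 trees catch fire, 3 burn out
  TF.F.T
  F...FT
  TF..TT
  TTFTTT
  T.TTTT
  TTTTTT
Step 3: 7 trees catch fire, 6 burn out
  F....T
  .....F
  F...FT
  TF.FTT
  T.FTTT
  TTTTTT
Step 4: 6 trees catch fire, 7 burn out
  .....F
  ......
  .....F
  F...FT
  T..FTT
  TTFTTT

.....F
......
.....F
F...FT
T..FTT
TTFTTT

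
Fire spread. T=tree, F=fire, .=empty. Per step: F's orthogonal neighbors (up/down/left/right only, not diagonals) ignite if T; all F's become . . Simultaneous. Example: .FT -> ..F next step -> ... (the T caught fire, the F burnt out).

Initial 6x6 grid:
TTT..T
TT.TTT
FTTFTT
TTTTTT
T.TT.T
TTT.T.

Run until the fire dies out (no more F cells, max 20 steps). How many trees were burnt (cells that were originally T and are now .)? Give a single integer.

Step 1: +7 fires, +2 burnt (F count now 7)
Step 2: +9 fires, +7 burnt (F count now 9)
Step 3: +5 fires, +9 burnt (F count now 5)
Step 4: +5 fires, +5 burnt (F count now 5)
Step 5: +0 fires, +5 burnt (F count now 0)
Fire out after step 5
Initially T: 27, now '.': 35
Total burnt (originally-T cells now '.'): 26

Answer: 26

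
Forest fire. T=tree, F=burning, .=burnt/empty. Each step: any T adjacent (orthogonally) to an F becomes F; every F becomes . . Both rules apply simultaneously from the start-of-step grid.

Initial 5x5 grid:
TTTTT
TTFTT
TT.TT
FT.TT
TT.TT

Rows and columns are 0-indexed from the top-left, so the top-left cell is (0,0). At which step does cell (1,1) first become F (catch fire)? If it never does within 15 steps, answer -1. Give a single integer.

Step 1: cell (1,1)='F' (+6 fires, +2 burnt)
  -> target ignites at step 1
Step 2: cell (1,1)='.' (+7 fires, +6 burnt)
Step 3: cell (1,1)='.' (+4 fires, +7 burnt)
Step 4: cell (1,1)='.' (+2 fires, +4 burnt)
Step 5: cell (1,1)='.' (+1 fires, +2 burnt)
Step 6: cell (1,1)='.' (+0 fires, +1 burnt)
  fire out at step 6

1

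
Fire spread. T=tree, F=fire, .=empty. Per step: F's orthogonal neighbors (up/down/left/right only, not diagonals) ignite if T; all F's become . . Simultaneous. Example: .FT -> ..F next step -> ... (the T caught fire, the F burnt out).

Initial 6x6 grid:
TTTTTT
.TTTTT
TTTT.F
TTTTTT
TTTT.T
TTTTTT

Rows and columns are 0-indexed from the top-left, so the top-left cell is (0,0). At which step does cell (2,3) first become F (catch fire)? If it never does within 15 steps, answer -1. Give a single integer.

Step 1: cell (2,3)='T' (+2 fires, +1 burnt)
Step 2: cell (2,3)='T' (+4 fires, +2 burnt)
Step 3: cell (2,3)='T' (+4 fires, +4 burnt)
Step 4: cell (2,3)='F' (+6 fires, +4 burnt)
  -> target ignites at step 4
Step 5: cell (2,3)='.' (+6 fires, +6 burnt)
Step 6: cell (2,3)='.' (+5 fires, +6 burnt)
Step 7: cell (2,3)='.' (+4 fires, +5 burnt)
Step 8: cell (2,3)='.' (+1 fires, +4 burnt)
Step 9: cell (2,3)='.' (+0 fires, +1 burnt)
  fire out at step 9

4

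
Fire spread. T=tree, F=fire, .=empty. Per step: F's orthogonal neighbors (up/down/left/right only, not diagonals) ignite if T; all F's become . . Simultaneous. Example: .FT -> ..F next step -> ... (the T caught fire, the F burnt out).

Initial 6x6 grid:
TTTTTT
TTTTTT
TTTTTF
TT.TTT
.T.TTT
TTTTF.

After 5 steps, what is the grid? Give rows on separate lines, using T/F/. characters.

Step 1: 5 trees catch fire, 2 burn out
  TTTTTT
  TTTTTF
  TTTTF.
  TT.TTF
  .T.TFT
  TTTF..
Step 2: 7 trees catch fire, 5 burn out
  TTTTTF
  TTTTF.
  TTTF..
  TT.TF.
  .T.F.F
  TTF...
Step 3: 5 trees catch fire, 7 burn out
  TTTTF.
  TTTF..
  TTF...
  TT.F..
  .T....
  TF....
Step 4: 5 trees catch fire, 5 burn out
  TTTF..
  TTF...
  TF....
  TT....
  .F....
  F.....
Step 5: 4 trees catch fire, 5 burn out
  TTF...
  TF....
  F.....
  TF....
  ......
  ......

TTF...
TF....
F.....
TF....
......
......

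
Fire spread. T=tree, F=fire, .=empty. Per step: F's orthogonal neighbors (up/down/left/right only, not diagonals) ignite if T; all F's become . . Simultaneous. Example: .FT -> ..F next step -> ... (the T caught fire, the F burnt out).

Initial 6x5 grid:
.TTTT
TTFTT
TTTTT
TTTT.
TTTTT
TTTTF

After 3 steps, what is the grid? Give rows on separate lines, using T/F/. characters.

Step 1: 6 trees catch fire, 2 burn out
  .TFTT
  TF.FT
  TTFTT
  TTTT.
  TTTTF
  TTTF.
Step 2: 9 trees catch fire, 6 burn out
  .F.FT
  F...F
  TF.FT
  TTFT.
  TTTF.
  TTF..
Step 3: 7 trees catch fire, 9 burn out
  ....F
  .....
  F...F
  TF.F.
  TTF..
  TF...

....F
.....
F...F
TF.F.
TTF..
TF...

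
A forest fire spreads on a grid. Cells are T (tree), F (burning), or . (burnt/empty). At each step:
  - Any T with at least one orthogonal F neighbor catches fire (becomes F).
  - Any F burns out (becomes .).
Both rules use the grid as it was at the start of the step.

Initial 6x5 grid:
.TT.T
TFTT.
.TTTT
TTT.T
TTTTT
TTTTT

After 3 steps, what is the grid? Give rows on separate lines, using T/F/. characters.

Step 1: 4 trees catch fire, 1 burn out
  .FT.T
  F.FT.
  .FTTT
  TTT.T
  TTTTT
  TTTTT
Step 2: 4 trees catch fire, 4 burn out
  ..F.T
  ...F.
  ..FTT
  TFT.T
  TTTTT
  TTTTT
Step 3: 4 trees catch fire, 4 burn out
  ....T
  .....
  ...FT
  F.F.T
  TFTTT
  TTTTT

....T
.....
...FT
F.F.T
TFTTT
TTTTT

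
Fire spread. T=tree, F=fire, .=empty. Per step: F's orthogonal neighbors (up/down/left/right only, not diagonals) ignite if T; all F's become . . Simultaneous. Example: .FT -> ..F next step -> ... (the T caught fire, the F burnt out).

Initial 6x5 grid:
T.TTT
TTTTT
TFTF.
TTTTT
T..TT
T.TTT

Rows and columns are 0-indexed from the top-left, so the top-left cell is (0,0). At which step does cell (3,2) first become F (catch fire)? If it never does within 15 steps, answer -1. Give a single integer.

Step 1: cell (3,2)='T' (+6 fires, +2 burnt)
Step 2: cell (3,2)='F' (+8 fires, +6 burnt)
  -> target ignites at step 2
Step 3: cell (3,2)='.' (+6 fires, +8 burnt)
Step 4: cell (3,2)='.' (+3 fires, +6 burnt)
Step 5: cell (3,2)='.' (+0 fires, +3 burnt)
  fire out at step 5

2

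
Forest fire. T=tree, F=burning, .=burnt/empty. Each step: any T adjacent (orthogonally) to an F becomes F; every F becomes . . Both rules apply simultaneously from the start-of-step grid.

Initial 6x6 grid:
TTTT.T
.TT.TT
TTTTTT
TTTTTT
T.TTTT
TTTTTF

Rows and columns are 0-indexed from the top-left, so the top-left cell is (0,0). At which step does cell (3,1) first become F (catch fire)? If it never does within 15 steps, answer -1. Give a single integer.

Step 1: cell (3,1)='T' (+2 fires, +1 burnt)
Step 2: cell (3,1)='T' (+3 fires, +2 burnt)
Step 3: cell (3,1)='T' (+4 fires, +3 burnt)
Step 4: cell (3,1)='T' (+5 fires, +4 burnt)
Step 5: cell (3,1)='T' (+5 fires, +5 burnt)
Step 6: cell (3,1)='F' (+3 fires, +5 burnt)
  -> target ignites at step 6
Step 7: cell (3,1)='.' (+3 fires, +3 burnt)
Step 8: cell (3,1)='.' (+3 fires, +3 burnt)
Step 9: cell (3,1)='.' (+2 fires, +3 burnt)
Step 10: cell (3,1)='.' (+1 fires, +2 burnt)
Step 11: cell (3,1)='.' (+0 fires, +1 burnt)
  fire out at step 11

6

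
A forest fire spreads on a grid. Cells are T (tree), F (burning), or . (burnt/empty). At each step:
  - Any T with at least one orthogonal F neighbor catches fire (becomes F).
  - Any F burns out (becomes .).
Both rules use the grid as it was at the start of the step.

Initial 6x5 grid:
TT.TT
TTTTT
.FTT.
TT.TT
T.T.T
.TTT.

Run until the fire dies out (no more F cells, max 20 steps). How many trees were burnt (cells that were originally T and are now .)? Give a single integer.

Step 1: +3 fires, +1 burnt (F count now 3)
Step 2: +5 fires, +3 burnt (F count now 5)
Step 3: +4 fires, +5 burnt (F count now 4)
Step 4: +3 fires, +4 burnt (F count now 3)
Step 5: +2 fires, +3 burnt (F count now 2)
Step 6: +0 fires, +2 burnt (F count now 0)
Fire out after step 6
Initially T: 21, now '.': 26
Total burnt (originally-T cells now '.'): 17

Answer: 17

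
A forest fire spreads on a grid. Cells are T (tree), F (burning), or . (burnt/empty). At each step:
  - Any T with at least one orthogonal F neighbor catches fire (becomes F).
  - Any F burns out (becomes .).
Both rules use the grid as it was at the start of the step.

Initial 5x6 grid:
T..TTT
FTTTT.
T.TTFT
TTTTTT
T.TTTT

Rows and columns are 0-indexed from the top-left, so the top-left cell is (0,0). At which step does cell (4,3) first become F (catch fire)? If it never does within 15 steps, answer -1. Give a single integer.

Step 1: cell (4,3)='T' (+7 fires, +2 burnt)
Step 2: cell (4,3)='T' (+8 fires, +7 burnt)
Step 3: cell (4,3)='F' (+7 fires, +8 burnt)
  -> target ignites at step 3
Step 4: cell (4,3)='.' (+1 fires, +7 burnt)
Step 5: cell (4,3)='.' (+0 fires, +1 burnt)
  fire out at step 5

3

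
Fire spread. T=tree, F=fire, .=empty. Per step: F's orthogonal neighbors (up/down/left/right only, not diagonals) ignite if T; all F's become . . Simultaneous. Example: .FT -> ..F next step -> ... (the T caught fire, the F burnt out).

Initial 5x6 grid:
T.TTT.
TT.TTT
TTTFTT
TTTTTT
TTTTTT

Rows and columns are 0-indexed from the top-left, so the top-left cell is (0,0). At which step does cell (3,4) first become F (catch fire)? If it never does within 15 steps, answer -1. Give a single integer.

Step 1: cell (3,4)='T' (+4 fires, +1 burnt)
Step 2: cell (3,4)='F' (+7 fires, +4 burnt)
  -> target ignites at step 2
Step 3: cell (3,4)='.' (+9 fires, +7 burnt)
Step 4: cell (3,4)='.' (+4 fires, +9 burnt)
Step 5: cell (3,4)='.' (+2 fires, +4 burnt)
Step 6: cell (3,4)='.' (+0 fires, +2 burnt)
  fire out at step 6

2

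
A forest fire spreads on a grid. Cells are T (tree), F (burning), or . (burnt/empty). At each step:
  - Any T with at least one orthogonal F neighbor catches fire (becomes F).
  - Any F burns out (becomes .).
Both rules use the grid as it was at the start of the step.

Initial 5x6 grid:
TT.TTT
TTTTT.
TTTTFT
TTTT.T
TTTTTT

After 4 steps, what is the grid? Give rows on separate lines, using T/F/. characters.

Step 1: 3 trees catch fire, 1 burn out
  TT.TTT
  TTTTF.
  TTTF.F
  TTTT.T
  TTTTTT
Step 2: 5 trees catch fire, 3 burn out
  TT.TFT
  TTTF..
  TTF...
  TTTF.F
  TTTTTT
Step 3: 7 trees catch fire, 5 burn out
  TT.F.F
  TTF...
  TF....
  TTF...
  TTTFTF
Step 4: 5 trees catch fire, 7 burn out
  TT....
  TF....
  F.....
  TF....
  TTF.F.

TT....
TF....
F.....
TF....
TTF.F.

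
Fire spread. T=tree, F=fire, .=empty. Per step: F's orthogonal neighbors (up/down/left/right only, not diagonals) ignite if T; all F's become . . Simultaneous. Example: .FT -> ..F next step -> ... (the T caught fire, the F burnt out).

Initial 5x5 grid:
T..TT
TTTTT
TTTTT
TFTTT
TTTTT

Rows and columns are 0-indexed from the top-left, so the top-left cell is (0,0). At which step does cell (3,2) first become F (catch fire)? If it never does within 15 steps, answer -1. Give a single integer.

Step 1: cell (3,2)='F' (+4 fires, +1 burnt)
  -> target ignites at step 1
Step 2: cell (3,2)='.' (+6 fires, +4 burnt)
Step 3: cell (3,2)='.' (+5 fires, +6 burnt)
Step 4: cell (3,2)='.' (+4 fires, +5 burnt)
Step 5: cell (3,2)='.' (+2 fires, +4 burnt)
Step 6: cell (3,2)='.' (+1 fires, +2 burnt)
Step 7: cell (3,2)='.' (+0 fires, +1 burnt)
  fire out at step 7

1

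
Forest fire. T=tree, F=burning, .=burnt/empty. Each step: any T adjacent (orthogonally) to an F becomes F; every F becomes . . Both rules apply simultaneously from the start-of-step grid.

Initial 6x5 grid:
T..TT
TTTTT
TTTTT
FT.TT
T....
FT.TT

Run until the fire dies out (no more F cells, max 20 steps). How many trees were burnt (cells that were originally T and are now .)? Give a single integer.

Answer: 18

Derivation:
Step 1: +4 fires, +2 burnt (F count now 4)
Step 2: +2 fires, +4 burnt (F count now 2)
Step 3: +3 fires, +2 burnt (F count now 3)
Step 4: +2 fires, +3 burnt (F count now 2)
Step 5: +3 fires, +2 burnt (F count now 3)
Step 6: +3 fires, +3 burnt (F count now 3)
Step 7: +1 fires, +3 burnt (F count now 1)
Step 8: +0 fires, +1 burnt (F count now 0)
Fire out after step 8
Initially T: 20, now '.': 28
Total burnt (originally-T cells now '.'): 18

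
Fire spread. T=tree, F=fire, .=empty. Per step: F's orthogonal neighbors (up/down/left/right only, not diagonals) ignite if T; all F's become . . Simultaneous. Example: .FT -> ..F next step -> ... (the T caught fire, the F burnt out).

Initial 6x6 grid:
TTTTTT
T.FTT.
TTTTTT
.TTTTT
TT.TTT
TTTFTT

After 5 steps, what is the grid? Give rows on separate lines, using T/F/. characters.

Step 1: 6 trees catch fire, 2 burn out
  TTFTTT
  T..FT.
  TTFTTT
  .TTTTT
  TT.FTT
  TTF.FT
Step 2: 10 trees catch fire, 6 burn out
  TF.FTT
  T...F.
  TF.FTT
  .TFFTT
  TT..FT
  TF...F
Step 3: 9 trees catch fire, 10 burn out
  F...FT
  T.....
  F...FT
  .F..FT
  TF...F
  F.....
Step 4: 5 trees catch fire, 9 burn out
  .....F
  F.....
  .....F
  .....F
  F.....
  ......
Step 5: 0 trees catch fire, 5 burn out
  ......
  ......
  ......
  ......
  ......
  ......

......
......
......
......
......
......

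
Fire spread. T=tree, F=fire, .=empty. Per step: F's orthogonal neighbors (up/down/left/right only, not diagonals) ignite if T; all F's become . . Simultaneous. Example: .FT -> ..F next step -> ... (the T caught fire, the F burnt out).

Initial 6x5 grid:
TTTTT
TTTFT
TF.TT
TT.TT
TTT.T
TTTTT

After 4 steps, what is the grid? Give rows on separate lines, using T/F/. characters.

Step 1: 7 trees catch fire, 2 burn out
  TTTFT
  TFF.F
  F..FT
  TF.TT
  TTT.T
  TTTTT
Step 2: 8 trees catch fire, 7 burn out
  TFF.F
  F....
  ....F
  F..FT
  TFT.T
  TTTTT
Step 3: 5 trees catch fire, 8 burn out
  F....
  .....
  .....
  ....F
  F.F.T
  TFTTT
Step 4: 3 trees catch fire, 5 burn out
  .....
  .....
  .....
  .....
  ....F
  F.FTT

.....
.....
.....
.....
....F
F.FTT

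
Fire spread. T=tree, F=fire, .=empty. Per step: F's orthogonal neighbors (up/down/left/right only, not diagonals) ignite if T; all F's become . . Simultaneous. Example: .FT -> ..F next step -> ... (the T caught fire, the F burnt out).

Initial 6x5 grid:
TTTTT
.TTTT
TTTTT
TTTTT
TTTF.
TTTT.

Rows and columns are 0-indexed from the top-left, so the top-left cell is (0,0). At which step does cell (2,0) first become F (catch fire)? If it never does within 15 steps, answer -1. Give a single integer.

Step 1: cell (2,0)='T' (+3 fires, +1 burnt)
Step 2: cell (2,0)='T' (+5 fires, +3 burnt)
Step 3: cell (2,0)='T' (+6 fires, +5 burnt)
Step 4: cell (2,0)='T' (+6 fires, +6 burnt)
Step 5: cell (2,0)='F' (+4 fires, +6 burnt)
  -> target ignites at step 5
Step 6: cell (2,0)='.' (+1 fires, +4 burnt)
Step 7: cell (2,0)='.' (+1 fires, +1 burnt)
Step 8: cell (2,0)='.' (+0 fires, +1 burnt)
  fire out at step 8

5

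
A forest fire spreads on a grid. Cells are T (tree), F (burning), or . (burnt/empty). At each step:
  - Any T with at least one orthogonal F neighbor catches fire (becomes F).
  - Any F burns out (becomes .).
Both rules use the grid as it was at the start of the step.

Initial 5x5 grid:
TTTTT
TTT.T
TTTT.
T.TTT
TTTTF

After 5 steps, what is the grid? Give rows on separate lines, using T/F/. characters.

Step 1: 2 trees catch fire, 1 burn out
  TTTTT
  TTT.T
  TTTT.
  T.TTF
  TTTF.
Step 2: 2 trees catch fire, 2 burn out
  TTTTT
  TTT.T
  TTTT.
  T.TF.
  TTF..
Step 3: 3 trees catch fire, 2 burn out
  TTTTT
  TTT.T
  TTTF.
  T.F..
  TF...
Step 4: 2 trees catch fire, 3 burn out
  TTTTT
  TTT.T
  TTF..
  T....
  F....
Step 5: 3 trees catch fire, 2 burn out
  TTTTT
  TTF.T
  TF...
  F....
  .....

TTTTT
TTF.T
TF...
F....
.....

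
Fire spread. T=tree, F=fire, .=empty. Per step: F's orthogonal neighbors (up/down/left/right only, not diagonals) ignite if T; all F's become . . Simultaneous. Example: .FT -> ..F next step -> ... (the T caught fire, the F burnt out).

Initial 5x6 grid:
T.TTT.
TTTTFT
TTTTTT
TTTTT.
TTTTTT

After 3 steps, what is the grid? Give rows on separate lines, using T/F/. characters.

Step 1: 4 trees catch fire, 1 burn out
  T.TTF.
  TTTF.F
  TTTTFT
  TTTTT.
  TTTTTT
Step 2: 5 trees catch fire, 4 burn out
  T.TF..
  TTF...
  TTTF.F
  TTTTF.
  TTTTTT
Step 3: 5 trees catch fire, 5 burn out
  T.F...
  TF....
  TTF...
  TTTF..
  TTTTFT

T.F...
TF....
TTF...
TTTF..
TTTTFT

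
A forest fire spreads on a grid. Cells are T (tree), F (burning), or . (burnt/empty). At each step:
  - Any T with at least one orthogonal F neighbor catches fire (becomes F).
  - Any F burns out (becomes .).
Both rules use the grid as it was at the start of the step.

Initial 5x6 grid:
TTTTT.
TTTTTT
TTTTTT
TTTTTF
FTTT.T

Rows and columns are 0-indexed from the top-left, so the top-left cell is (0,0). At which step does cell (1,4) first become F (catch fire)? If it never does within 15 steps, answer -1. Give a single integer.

Step 1: cell (1,4)='T' (+5 fires, +2 burnt)
Step 2: cell (1,4)='T' (+6 fires, +5 burnt)
Step 3: cell (1,4)='F' (+6 fires, +6 burnt)
  -> target ignites at step 3
Step 4: cell (1,4)='.' (+5 fires, +6 burnt)
Step 5: cell (1,4)='.' (+3 fires, +5 burnt)
Step 6: cell (1,4)='.' (+1 fires, +3 burnt)
Step 7: cell (1,4)='.' (+0 fires, +1 burnt)
  fire out at step 7

3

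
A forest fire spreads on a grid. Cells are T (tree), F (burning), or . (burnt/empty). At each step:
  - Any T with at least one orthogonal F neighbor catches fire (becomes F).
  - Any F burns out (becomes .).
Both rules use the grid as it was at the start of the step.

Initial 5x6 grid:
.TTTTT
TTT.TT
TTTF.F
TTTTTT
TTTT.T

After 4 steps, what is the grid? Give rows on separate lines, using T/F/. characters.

Step 1: 4 trees catch fire, 2 burn out
  .TTTTT
  TTT.TF
  TTF...
  TTTFTF
  TTTT.T
Step 2: 8 trees catch fire, 4 burn out
  .TTTTF
  TTF.F.
  TF....
  TTF.F.
  TTTF.F
Step 3: 6 trees catch fire, 8 burn out
  .TFTF.
  TF....
  F.....
  TF....
  TTF...
Step 4: 5 trees catch fire, 6 burn out
  .F.F..
  F.....
  ......
  F.....
  TF....

.F.F..
F.....
......
F.....
TF....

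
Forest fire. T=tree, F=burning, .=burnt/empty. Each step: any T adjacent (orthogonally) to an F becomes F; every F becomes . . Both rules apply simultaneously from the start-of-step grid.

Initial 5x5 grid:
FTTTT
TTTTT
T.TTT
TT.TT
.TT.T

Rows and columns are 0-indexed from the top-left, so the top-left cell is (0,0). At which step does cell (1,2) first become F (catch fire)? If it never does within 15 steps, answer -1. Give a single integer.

Step 1: cell (1,2)='T' (+2 fires, +1 burnt)
Step 2: cell (1,2)='T' (+3 fires, +2 burnt)
Step 3: cell (1,2)='F' (+3 fires, +3 burnt)
  -> target ignites at step 3
Step 4: cell (1,2)='.' (+4 fires, +3 burnt)
Step 5: cell (1,2)='.' (+3 fires, +4 burnt)
Step 6: cell (1,2)='.' (+3 fires, +3 burnt)
Step 7: cell (1,2)='.' (+1 fires, +3 burnt)
Step 8: cell (1,2)='.' (+1 fires, +1 burnt)
Step 9: cell (1,2)='.' (+0 fires, +1 burnt)
  fire out at step 9

3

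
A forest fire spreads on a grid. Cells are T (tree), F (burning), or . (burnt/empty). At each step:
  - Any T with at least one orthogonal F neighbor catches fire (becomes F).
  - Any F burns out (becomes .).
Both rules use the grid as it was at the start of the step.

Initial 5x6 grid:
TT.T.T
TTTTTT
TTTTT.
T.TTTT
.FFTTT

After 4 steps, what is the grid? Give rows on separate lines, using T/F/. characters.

Step 1: 2 trees catch fire, 2 burn out
  TT.T.T
  TTTTTT
  TTTTT.
  T.FTTT
  ...FTT
Step 2: 3 trees catch fire, 2 burn out
  TT.T.T
  TTTTTT
  TTFTT.
  T..FTT
  ....FT
Step 3: 5 trees catch fire, 3 burn out
  TT.T.T
  TTFTTT
  TF.FT.
  T...FT
  .....F
Step 4: 5 trees catch fire, 5 burn out
  TT.T.T
  TF.FTT
  F...F.
  T....F
  ......

TT.T.T
TF.FTT
F...F.
T....F
......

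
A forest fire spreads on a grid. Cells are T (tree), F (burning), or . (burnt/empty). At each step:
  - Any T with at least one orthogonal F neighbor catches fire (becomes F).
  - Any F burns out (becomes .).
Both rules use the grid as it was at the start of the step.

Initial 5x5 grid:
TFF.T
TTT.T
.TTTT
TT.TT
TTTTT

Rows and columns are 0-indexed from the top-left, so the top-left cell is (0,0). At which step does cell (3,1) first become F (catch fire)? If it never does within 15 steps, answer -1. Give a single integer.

Step 1: cell (3,1)='T' (+3 fires, +2 burnt)
Step 2: cell (3,1)='T' (+3 fires, +3 burnt)
Step 3: cell (3,1)='F' (+2 fires, +3 burnt)
  -> target ignites at step 3
Step 4: cell (3,1)='.' (+4 fires, +2 burnt)
Step 5: cell (3,1)='.' (+5 fires, +4 burnt)
Step 6: cell (3,1)='.' (+2 fires, +5 burnt)
Step 7: cell (3,1)='.' (+0 fires, +2 burnt)
  fire out at step 7

3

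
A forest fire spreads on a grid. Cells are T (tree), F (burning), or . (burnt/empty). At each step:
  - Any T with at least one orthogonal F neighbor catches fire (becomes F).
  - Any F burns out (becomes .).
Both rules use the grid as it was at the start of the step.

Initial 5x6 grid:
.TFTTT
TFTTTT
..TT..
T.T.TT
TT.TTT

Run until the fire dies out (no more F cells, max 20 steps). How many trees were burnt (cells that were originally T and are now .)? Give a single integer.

Step 1: +4 fires, +2 burnt (F count now 4)
Step 2: +3 fires, +4 burnt (F count now 3)
Step 3: +4 fires, +3 burnt (F count now 4)
Step 4: +1 fires, +4 burnt (F count now 1)
Step 5: +0 fires, +1 burnt (F count now 0)
Fire out after step 5
Initially T: 20, now '.': 22
Total burnt (originally-T cells now '.'): 12

Answer: 12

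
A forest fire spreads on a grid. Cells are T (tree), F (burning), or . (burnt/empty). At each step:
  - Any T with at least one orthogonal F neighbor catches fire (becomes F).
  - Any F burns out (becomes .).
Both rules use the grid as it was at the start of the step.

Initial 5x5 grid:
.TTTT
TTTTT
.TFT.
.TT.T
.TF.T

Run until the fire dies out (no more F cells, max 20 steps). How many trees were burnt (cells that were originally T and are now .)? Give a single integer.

Answer: 14

Derivation:
Step 1: +5 fires, +2 burnt (F count now 5)
Step 2: +4 fires, +5 burnt (F count now 4)
Step 3: +4 fires, +4 burnt (F count now 4)
Step 4: +1 fires, +4 burnt (F count now 1)
Step 5: +0 fires, +1 burnt (F count now 0)
Fire out after step 5
Initially T: 16, now '.': 23
Total burnt (originally-T cells now '.'): 14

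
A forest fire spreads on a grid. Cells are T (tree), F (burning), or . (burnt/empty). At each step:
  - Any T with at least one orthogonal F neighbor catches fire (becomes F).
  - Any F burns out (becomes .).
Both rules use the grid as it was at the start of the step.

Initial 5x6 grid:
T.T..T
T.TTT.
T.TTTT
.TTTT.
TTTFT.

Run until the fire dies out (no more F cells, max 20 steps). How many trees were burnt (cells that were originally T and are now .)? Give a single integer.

Step 1: +3 fires, +1 burnt (F count now 3)
Step 2: +4 fires, +3 burnt (F count now 4)
Step 3: +5 fires, +4 burnt (F count now 5)
Step 4: +3 fires, +5 burnt (F count now 3)
Step 5: +1 fires, +3 burnt (F count now 1)
Step 6: +0 fires, +1 burnt (F count now 0)
Fire out after step 6
Initially T: 20, now '.': 26
Total burnt (originally-T cells now '.'): 16

Answer: 16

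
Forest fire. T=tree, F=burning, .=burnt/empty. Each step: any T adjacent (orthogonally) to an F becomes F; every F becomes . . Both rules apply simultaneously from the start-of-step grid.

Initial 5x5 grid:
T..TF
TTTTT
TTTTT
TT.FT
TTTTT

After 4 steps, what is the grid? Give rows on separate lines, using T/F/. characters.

Step 1: 5 trees catch fire, 2 burn out
  T..F.
  TTTTF
  TTTFT
  TT..F
  TTTFT
Step 2: 5 trees catch fire, 5 burn out
  T....
  TTTF.
  TTF.F
  TT...
  TTF.F
Step 3: 3 trees catch fire, 5 burn out
  T....
  TTF..
  TF...
  TT...
  TF...
Step 4: 4 trees catch fire, 3 burn out
  T....
  TF...
  F....
  TF...
  F....

T....
TF...
F....
TF...
F....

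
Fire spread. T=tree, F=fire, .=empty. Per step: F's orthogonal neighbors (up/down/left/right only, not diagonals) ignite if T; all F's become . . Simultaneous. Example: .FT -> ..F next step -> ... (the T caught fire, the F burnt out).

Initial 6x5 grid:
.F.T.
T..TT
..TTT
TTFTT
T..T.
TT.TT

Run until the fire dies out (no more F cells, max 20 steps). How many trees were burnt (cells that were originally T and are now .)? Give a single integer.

Step 1: +3 fires, +2 burnt (F count now 3)
Step 2: +4 fires, +3 burnt (F count now 4)
Step 3: +4 fires, +4 burnt (F count now 4)
Step 4: +4 fires, +4 burnt (F count now 4)
Step 5: +1 fires, +4 burnt (F count now 1)
Step 6: +0 fires, +1 burnt (F count now 0)
Fire out after step 6
Initially T: 17, now '.': 29
Total burnt (originally-T cells now '.'): 16

Answer: 16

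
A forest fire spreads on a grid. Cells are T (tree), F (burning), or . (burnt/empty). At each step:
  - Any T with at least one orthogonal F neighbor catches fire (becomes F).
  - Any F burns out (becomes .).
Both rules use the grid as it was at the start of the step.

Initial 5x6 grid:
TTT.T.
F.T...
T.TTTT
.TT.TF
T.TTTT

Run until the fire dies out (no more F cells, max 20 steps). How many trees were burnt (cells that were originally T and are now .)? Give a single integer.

Answer: 16

Derivation:
Step 1: +5 fires, +2 burnt (F count now 5)
Step 2: +3 fires, +5 burnt (F count now 3)
Step 3: +3 fires, +3 burnt (F count now 3)
Step 4: +3 fires, +3 burnt (F count now 3)
Step 5: +1 fires, +3 burnt (F count now 1)
Step 6: +1 fires, +1 burnt (F count now 1)
Step 7: +0 fires, +1 burnt (F count now 0)
Fire out after step 7
Initially T: 18, now '.': 28
Total burnt (originally-T cells now '.'): 16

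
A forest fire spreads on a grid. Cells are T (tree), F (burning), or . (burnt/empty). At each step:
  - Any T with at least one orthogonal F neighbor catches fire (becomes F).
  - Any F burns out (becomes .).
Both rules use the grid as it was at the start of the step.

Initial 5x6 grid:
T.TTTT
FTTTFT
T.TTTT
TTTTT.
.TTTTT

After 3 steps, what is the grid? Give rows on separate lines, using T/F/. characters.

Step 1: 7 trees catch fire, 2 burn out
  F.TTFT
  .FTF.F
  F.TTFT
  TTTTT.
  .TTTTT
Step 2: 7 trees catch fire, 7 burn out
  ..TF.F
  ..F...
  ..TF.F
  FTTTF.
  .TTTTT
Step 3: 5 trees catch fire, 7 burn out
  ..F...
  ......
  ..F...
  .FTF..
  .TTTFT

..F...
......
..F...
.FTF..
.TTTFT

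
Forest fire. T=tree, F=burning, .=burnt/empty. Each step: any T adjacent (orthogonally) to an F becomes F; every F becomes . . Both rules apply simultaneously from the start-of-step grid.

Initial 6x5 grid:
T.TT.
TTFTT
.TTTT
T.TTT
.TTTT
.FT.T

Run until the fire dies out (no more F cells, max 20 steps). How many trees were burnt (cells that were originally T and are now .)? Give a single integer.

Step 1: +6 fires, +2 burnt (F count now 6)
Step 2: +7 fires, +6 burnt (F count now 7)
Step 3: +4 fires, +7 burnt (F count now 4)
Step 4: +2 fires, +4 burnt (F count now 2)
Step 5: +1 fires, +2 burnt (F count now 1)
Step 6: +0 fires, +1 burnt (F count now 0)
Fire out after step 6
Initially T: 21, now '.': 29
Total burnt (originally-T cells now '.'): 20

Answer: 20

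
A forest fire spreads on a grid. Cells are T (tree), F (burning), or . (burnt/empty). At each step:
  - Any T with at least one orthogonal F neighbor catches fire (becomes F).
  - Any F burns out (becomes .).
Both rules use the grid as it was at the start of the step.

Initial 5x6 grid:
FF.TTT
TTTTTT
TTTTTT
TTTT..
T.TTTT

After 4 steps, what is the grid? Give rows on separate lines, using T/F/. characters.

Step 1: 2 trees catch fire, 2 burn out
  ...TTT
  FFTTTT
  TTTTTT
  TTTT..
  T.TTTT
Step 2: 3 trees catch fire, 2 burn out
  ...TTT
  ..FTTT
  FFTTTT
  TTTT..
  T.TTTT
Step 3: 4 trees catch fire, 3 burn out
  ...TTT
  ...FTT
  ..FTTT
  FFTT..
  T.TTTT
Step 4: 5 trees catch fire, 4 burn out
  ...FTT
  ....FT
  ...FTT
  ..FT..
  F.TTTT

...FTT
....FT
...FTT
..FT..
F.TTTT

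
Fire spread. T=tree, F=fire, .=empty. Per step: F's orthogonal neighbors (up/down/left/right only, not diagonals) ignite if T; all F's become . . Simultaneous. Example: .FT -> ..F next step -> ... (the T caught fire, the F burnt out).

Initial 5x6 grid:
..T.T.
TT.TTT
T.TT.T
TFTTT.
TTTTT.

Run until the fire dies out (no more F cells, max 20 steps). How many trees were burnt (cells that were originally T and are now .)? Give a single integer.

Answer: 19

Derivation:
Step 1: +3 fires, +1 burnt (F count now 3)
Step 2: +5 fires, +3 burnt (F count now 5)
Step 3: +4 fires, +5 burnt (F count now 4)
Step 4: +3 fires, +4 burnt (F count now 3)
Step 5: +1 fires, +3 burnt (F count now 1)
Step 6: +2 fires, +1 burnt (F count now 2)
Step 7: +1 fires, +2 burnt (F count now 1)
Step 8: +0 fires, +1 burnt (F count now 0)
Fire out after step 8
Initially T: 20, now '.': 29
Total burnt (originally-T cells now '.'): 19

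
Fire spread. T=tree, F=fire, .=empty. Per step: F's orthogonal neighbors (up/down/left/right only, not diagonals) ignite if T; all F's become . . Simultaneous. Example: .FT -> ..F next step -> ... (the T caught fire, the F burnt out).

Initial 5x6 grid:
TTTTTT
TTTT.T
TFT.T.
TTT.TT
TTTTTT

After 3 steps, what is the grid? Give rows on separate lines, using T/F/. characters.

Step 1: 4 trees catch fire, 1 burn out
  TTTTTT
  TFTT.T
  F.F.T.
  TFT.TT
  TTTTTT
Step 2: 6 trees catch fire, 4 burn out
  TFTTTT
  F.FT.T
  ....T.
  F.F.TT
  TFTTTT
Step 3: 5 trees catch fire, 6 burn out
  F.FTTT
  ...F.T
  ....T.
  ....TT
  F.FTTT

F.FTTT
...F.T
....T.
....TT
F.FTTT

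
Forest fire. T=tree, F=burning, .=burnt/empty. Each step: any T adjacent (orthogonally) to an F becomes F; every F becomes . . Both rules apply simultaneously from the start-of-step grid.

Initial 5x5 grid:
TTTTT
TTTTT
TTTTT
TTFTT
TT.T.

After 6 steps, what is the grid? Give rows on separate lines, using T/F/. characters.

Step 1: 3 trees catch fire, 1 burn out
  TTTTT
  TTTTT
  TTFTT
  TF.FT
  TT.T.
Step 2: 7 trees catch fire, 3 burn out
  TTTTT
  TTFTT
  TF.FT
  F...F
  TF.F.
Step 3: 6 trees catch fire, 7 burn out
  TTFTT
  TF.FT
  F...F
  .....
  F....
Step 4: 4 trees catch fire, 6 burn out
  TF.FT
  F...F
  .....
  .....
  .....
Step 5: 2 trees catch fire, 4 burn out
  F...F
  .....
  .....
  .....
  .....
Step 6: 0 trees catch fire, 2 burn out
  .....
  .....
  .....
  .....
  .....

.....
.....
.....
.....
.....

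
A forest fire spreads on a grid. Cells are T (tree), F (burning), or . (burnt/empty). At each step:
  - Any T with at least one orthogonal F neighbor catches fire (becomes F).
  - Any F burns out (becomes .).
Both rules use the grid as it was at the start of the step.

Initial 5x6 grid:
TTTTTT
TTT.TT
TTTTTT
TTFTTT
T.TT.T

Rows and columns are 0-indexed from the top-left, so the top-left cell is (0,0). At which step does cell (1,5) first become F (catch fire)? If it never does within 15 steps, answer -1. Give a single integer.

Step 1: cell (1,5)='T' (+4 fires, +1 burnt)
Step 2: cell (1,5)='T' (+6 fires, +4 burnt)
Step 3: cell (1,5)='T' (+6 fires, +6 burnt)
Step 4: cell (1,5)='T' (+6 fires, +6 burnt)
Step 5: cell (1,5)='F' (+3 fires, +6 burnt)
  -> target ignites at step 5
Step 6: cell (1,5)='.' (+1 fires, +3 burnt)
Step 7: cell (1,5)='.' (+0 fires, +1 burnt)
  fire out at step 7

5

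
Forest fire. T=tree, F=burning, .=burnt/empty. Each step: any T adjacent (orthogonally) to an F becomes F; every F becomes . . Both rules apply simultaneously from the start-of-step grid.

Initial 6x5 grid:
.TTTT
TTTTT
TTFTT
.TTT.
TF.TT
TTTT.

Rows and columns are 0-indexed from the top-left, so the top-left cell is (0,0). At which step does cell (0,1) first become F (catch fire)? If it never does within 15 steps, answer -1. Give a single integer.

Step 1: cell (0,1)='T' (+7 fires, +2 burnt)
Step 2: cell (0,1)='T' (+8 fires, +7 burnt)
Step 3: cell (0,1)='F' (+6 fires, +8 burnt)
  -> target ignites at step 3
Step 4: cell (0,1)='.' (+2 fires, +6 burnt)
Step 5: cell (0,1)='.' (+0 fires, +2 burnt)
  fire out at step 5

3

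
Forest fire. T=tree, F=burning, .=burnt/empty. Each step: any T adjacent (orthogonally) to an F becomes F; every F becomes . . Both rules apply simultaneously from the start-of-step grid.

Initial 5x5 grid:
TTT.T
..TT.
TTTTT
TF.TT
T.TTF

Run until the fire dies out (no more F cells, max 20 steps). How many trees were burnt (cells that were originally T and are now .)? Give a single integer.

Answer: 16

Derivation:
Step 1: +4 fires, +2 burnt (F count now 4)
Step 2: +6 fires, +4 burnt (F count now 6)
Step 3: +2 fires, +6 burnt (F count now 2)
Step 4: +2 fires, +2 burnt (F count now 2)
Step 5: +1 fires, +2 burnt (F count now 1)
Step 6: +1 fires, +1 burnt (F count now 1)
Step 7: +0 fires, +1 burnt (F count now 0)
Fire out after step 7
Initially T: 17, now '.': 24
Total burnt (originally-T cells now '.'): 16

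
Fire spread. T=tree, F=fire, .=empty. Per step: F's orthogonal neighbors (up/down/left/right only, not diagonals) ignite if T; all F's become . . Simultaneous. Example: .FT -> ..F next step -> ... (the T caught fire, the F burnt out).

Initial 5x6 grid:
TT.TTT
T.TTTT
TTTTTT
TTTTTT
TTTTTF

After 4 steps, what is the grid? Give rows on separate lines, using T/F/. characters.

Step 1: 2 trees catch fire, 1 burn out
  TT.TTT
  T.TTTT
  TTTTTT
  TTTTTF
  TTTTF.
Step 2: 3 trees catch fire, 2 burn out
  TT.TTT
  T.TTTT
  TTTTTF
  TTTTF.
  TTTF..
Step 3: 4 trees catch fire, 3 burn out
  TT.TTT
  T.TTTF
  TTTTF.
  TTTF..
  TTF...
Step 4: 5 trees catch fire, 4 burn out
  TT.TTF
  T.TTF.
  TTTF..
  TTF...
  TF....

TT.TTF
T.TTF.
TTTF..
TTF...
TF....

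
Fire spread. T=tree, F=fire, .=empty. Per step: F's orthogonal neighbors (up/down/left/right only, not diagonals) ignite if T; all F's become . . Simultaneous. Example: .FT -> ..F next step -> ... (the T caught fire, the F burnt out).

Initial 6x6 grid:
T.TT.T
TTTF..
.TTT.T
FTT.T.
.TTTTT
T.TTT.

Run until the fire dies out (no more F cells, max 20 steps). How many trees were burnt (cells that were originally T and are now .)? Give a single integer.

Step 1: +4 fires, +2 burnt (F count now 4)
Step 2: +6 fires, +4 burnt (F count now 6)
Step 3: +2 fires, +6 burnt (F count now 2)
Step 4: +3 fires, +2 burnt (F count now 3)
Step 5: +2 fires, +3 burnt (F count now 2)
Step 6: +3 fires, +2 burnt (F count now 3)
Step 7: +0 fires, +3 burnt (F count now 0)
Fire out after step 7
Initially T: 23, now '.': 33
Total burnt (originally-T cells now '.'): 20

Answer: 20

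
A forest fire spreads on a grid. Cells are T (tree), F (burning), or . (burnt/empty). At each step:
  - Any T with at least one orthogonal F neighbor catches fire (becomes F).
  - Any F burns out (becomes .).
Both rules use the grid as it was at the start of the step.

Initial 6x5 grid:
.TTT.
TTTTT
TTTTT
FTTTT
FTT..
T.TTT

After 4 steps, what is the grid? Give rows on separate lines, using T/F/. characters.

Step 1: 4 trees catch fire, 2 burn out
  .TTT.
  TTTTT
  FTTTT
  .FTTT
  .FT..
  F.TTT
Step 2: 4 trees catch fire, 4 burn out
  .TTT.
  FTTTT
  .FTTT
  ..FTT
  ..F..
  ..TTT
Step 3: 4 trees catch fire, 4 burn out
  .TTT.
  .FTTT
  ..FTT
  ...FT
  .....
  ..FTT
Step 4: 5 trees catch fire, 4 burn out
  .FTT.
  ..FTT
  ...FT
  ....F
  .....
  ...FT

.FTT.
..FTT
...FT
....F
.....
...FT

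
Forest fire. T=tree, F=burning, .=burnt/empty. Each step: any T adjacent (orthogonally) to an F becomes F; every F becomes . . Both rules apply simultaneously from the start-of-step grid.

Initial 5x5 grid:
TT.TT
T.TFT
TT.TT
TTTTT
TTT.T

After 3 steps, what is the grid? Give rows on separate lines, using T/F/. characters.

Step 1: 4 trees catch fire, 1 burn out
  TT.FT
  T.F.F
  TT.FT
  TTTTT
  TTT.T
Step 2: 3 trees catch fire, 4 burn out
  TT..F
  T....
  TT..F
  TTTFT
  TTT.T
Step 3: 2 trees catch fire, 3 burn out
  TT...
  T....
  TT...
  TTF.F
  TTT.T

TT...
T....
TT...
TTF.F
TTT.T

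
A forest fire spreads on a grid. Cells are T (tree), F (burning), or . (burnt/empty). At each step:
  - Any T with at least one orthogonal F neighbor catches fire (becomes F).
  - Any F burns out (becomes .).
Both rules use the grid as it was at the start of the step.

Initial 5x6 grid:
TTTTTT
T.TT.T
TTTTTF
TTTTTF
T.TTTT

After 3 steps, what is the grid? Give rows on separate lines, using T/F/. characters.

Step 1: 4 trees catch fire, 2 burn out
  TTTTTT
  T.TT.F
  TTTTF.
  TTTTF.
  T.TTTF
Step 2: 4 trees catch fire, 4 burn out
  TTTTTF
  T.TT..
  TTTF..
  TTTF..
  T.TTF.
Step 3: 5 trees catch fire, 4 burn out
  TTTTF.
  T.TF..
  TTF...
  TTF...
  T.TF..

TTTTF.
T.TF..
TTF...
TTF...
T.TF..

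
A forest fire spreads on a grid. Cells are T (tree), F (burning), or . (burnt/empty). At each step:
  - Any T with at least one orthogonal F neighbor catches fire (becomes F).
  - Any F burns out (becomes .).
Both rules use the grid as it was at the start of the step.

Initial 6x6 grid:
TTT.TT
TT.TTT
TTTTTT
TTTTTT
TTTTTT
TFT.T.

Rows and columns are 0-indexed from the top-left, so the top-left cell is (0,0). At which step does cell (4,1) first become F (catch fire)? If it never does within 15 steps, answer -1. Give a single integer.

Step 1: cell (4,1)='F' (+3 fires, +1 burnt)
  -> target ignites at step 1
Step 2: cell (4,1)='.' (+3 fires, +3 burnt)
Step 3: cell (4,1)='.' (+4 fires, +3 burnt)
Step 4: cell (4,1)='.' (+5 fires, +4 burnt)
Step 5: cell (4,1)='.' (+6 fires, +5 burnt)
Step 6: cell (4,1)='.' (+5 fires, +6 burnt)
Step 7: cell (4,1)='.' (+2 fires, +5 burnt)
Step 8: cell (4,1)='.' (+2 fires, +2 burnt)
Step 9: cell (4,1)='.' (+1 fires, +2 burnt)
Step 10: cell (4,1)='.' (+0 fires, +1 burnt)
  fire out at step 10

1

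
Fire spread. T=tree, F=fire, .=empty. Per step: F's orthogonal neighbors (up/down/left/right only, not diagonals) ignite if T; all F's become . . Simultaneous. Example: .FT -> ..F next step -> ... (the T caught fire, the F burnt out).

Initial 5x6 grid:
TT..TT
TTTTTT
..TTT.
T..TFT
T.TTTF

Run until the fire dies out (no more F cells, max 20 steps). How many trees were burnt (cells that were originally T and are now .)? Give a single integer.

Step 1: +4 fires, +2 burnt (F count now 4)
Step 2: +3 fires, +4 burnt (F count now 3)
Step 3: +5 fires, +3 burnt (F count now 5)
Step 4: +2 fires, +5 burnt (F count now 2)
Step 5: +1 fires, +2 burnt (F count now 1)
Step 6: +2 fires, +1 burnt (F count now 2)
Step 7: +1 fires, +2 burnt (F count now 1)
Step 8: +0 fires, +1 burnt (F count now 0)
Fire out after step 8
Initially T: 20, now '.': 28
Total burnt (originally-T cells now '.'): 18

Answer: 18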